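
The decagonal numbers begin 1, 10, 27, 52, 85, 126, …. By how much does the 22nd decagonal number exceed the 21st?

Consecutive decagonal numbers differ by 8n − 7: here 8·22 − 7 = 169.

169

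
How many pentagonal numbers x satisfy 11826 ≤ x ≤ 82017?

146

The n-th pentagonal number is n(3n−1)/2.
Smallest index with value ≥ 11826: n = 89 (giving 11837).
Largest index with value ≤ 82017: n = 234 (giving 82017).
Indices 89 through 234: 146 terms.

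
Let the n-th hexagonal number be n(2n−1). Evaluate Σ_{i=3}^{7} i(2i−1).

245

Σ i(2i−1) = 2Σi² − Σi over i = 3..7.
Σi = 28 − 3 = 25 and Σi² = 140 − 5 = 135.
2·135 − 1·25 = 245.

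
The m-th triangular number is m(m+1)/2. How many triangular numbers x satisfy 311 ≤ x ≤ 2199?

The n-th triangular number is n(n+1)/2.
Smallest index with value ≥ 311: n = 25 (giving 325).
Largest index with value ≤ 2199: n = 65 (giving 2145).
Indices 25 through 65: 41 terms.

41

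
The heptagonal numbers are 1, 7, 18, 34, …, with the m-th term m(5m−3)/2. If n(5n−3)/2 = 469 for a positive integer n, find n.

14

Set n(5n−3)/2 = 469, giving 5n² − 3n − 938 = 0.
So n = (3 + 137) / 10 = 140/10 = 14.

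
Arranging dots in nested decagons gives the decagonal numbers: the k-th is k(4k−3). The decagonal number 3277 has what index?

29

Set n(4n−3) = 3277, giving 4n² − 3n − 3277 = 0.
So n = (3 + 229) / 8 = 232/8 = 29.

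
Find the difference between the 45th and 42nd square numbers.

261

45² = 2025 and 42² = 1764.
Difference: 2025 − 1764 = 261.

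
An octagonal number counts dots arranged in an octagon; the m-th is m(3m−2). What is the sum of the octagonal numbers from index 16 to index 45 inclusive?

88635

Σ i(3i−2) = 3Σi² − 2Σi over i = 16..45.
Σi = 1035 − 120 = 915 and Σi² = 31395 − 1240 = 30155.
3·30155 − 2·915 = 88635.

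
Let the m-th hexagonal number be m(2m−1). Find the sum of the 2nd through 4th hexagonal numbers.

Σ i(2i−1) = 2Σi² − Σi over i = 2..4.
Σi = 10 − 1 = 9 and Σi² = 30 − 1 = 29.
2·29 − 1·9 = 49.

49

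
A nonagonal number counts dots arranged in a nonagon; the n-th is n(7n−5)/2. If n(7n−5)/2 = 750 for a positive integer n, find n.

Set n(7n−5)/2 = 750, giving 7n² − 5n − 1500 = 0.
So n = (5 + 205) / 14 = 210/14 = 15.

15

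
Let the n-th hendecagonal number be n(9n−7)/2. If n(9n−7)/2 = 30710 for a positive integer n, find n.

83

Set n(9n−7)/2 = 30710, giving 9n² − 7n − 61420 = 0.
So n = (7 + 1487) / 18 = 1494/18 = 83.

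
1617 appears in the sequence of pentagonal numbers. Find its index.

Set n(3n−1)/2 = 1617, giving 3n² − n − 3234 = 0.
The discriminant is 1 + 24·1617 = 38809, and √38809 = 197.
So n = (1 + 197) / 6 = 198/6 = 33.
Check: 33·(3·33 − 1)/2 = 1617. ✓

33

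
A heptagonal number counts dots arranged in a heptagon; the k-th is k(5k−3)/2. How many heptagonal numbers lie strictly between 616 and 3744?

22

The n-th heptagonal number is n(5n−3)/2.
Smallest index with value > 616: n = 17 (giving 697).
Largest index with value < 3744: n = 38 (giving 3553).
Indices 17 through 38: 22 terms.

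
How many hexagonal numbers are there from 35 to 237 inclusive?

The n-th hexagonal number is n(2n−1).
Smallest index with value ≥ 35: n = 5 (giving 45).
Largest index with value ≤ 237: n = 11 (giving 231).
Indices 5 through 11: 7 terms.

7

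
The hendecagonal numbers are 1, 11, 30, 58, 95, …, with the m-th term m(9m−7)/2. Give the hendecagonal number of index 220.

217030

The 220th hendecagonal number is n(9n−7)/2 with n = 220.
220·(9·220 − 7)/2 = 220·1973/2 = 217030.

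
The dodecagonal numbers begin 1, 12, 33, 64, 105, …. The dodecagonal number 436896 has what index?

Set n(5n−4) = 436896, giving 5n² − 4n − 436896 = 0.
The discriminant is 16 + 20·436896 = 8737936, and √8737936 = 2956.
So n = (4 + 2956) / 10 = 2960/10 = 296.

296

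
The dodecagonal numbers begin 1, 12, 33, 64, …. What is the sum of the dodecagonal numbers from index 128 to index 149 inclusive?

Σ i(5i−4) = 5Σi² − 4Σi over i = 128..149.
Σi = 11175 − 8128 = 3047 and Σi² = 1113775 − 690880 = 422895.
5·422895 − 4·3047 = 2102287.

2102287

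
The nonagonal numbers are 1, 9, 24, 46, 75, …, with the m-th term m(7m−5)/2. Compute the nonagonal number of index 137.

The 137th nonagonal number is n(7n−5)/2 with n = 137.
137·(7·137 − 5)/2 = 137·954/2 = 137·477 = 65349.

65349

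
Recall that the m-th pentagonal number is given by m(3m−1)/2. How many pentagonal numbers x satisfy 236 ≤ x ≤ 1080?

The n-th pentagonal number is n(3n−1)/2.
Smallest index with value ≥ 236: n = 13 (giving 247).
Largest index with value ≤ 1080: n = 27 (giving 1080).
Indices 13 through 27: 15 terms.

15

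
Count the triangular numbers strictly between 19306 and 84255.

213

The n-th triangular number is n(n+1)/2.
Smallest index with value > 19306: n = 197 (giving 19503).
Largest index with value < 84255: n = 409 (giving 83845).
Indices 197 through 409: 213 terms.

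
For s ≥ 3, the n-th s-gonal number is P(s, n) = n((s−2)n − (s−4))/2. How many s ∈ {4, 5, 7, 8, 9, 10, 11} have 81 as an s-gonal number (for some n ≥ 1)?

s = 4: P(4, 9) = 81. ✓
s = 5: P(5, 7) = 70 and P(5, 8) = 92; 81 is not s-gonal.
s = 7: P(7, 6) = 81. ✓
s = 8: P(8, 5) = 65 and P(8, 6) = 96; 81 is not s-gonal.
s = 9: P(9, 5) = 75 and P(9, 6) = 111; 81 is not s-gonal.
s = 10: P(10, 4) = 52 and P(10, 5) = 85; 81 is not s-gonal.
s = 11: P(11, 4) = 58 and P(11, 5) = 95; 81 is not s-gonal.
Hits: s ∈ {4, 7} → 2.

2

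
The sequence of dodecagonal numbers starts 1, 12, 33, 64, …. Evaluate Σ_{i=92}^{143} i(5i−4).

Σ i(5i−4) = 5Σi² − 4Σi over i = 92..143.
Σi = 10296 − 4186 = 6110 and Σi² = 984984 − 255346 = 729638.
5·729638 − 4·6110 = 3623750.

3623750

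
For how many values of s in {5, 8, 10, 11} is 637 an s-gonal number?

s = 5: P(5, 20) = 590 and P(5, 21) = 651; 637 is not s-gonal.
s = 8: P(8, 14) = 560 and P(8, 15) = 645; 637 is not s-gonal.
s = 10: P(10, 13) = 637. ✓
s = 11: P(11, 12) = 606 and P(11, 13) = 715; 637 is not s-gonal.
Hits: s ∈ {10} → 1.

1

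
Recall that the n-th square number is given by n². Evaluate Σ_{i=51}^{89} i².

196040

Σ_{i=51}^{89} i² = 238965 − 42925 = 196040.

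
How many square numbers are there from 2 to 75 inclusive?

The n-th square number is n².
Smallest index with value ≥ 2: n = 2 (giving 4).
Largest index with value ≤ 75: n = 8 (giving 64).
Indices 2 through 8: 7 terms.

7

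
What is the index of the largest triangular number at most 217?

Solve n(n+1)/2 ≤ 217 for integer n.
n = 20 gives 210 ≤ 217, while n = 21 gives 231 > 217; so the answer is index 20.

20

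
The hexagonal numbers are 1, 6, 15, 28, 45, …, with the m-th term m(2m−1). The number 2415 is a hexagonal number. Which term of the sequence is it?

35

Set n(2n−1) = 2415, giving 2n² − n − 2415 = 0.
The discriminant is 1 + 8·2415 = 19321, and √19321 = 139.
So n = (1 + 139) / 4 = 140/4 = 35.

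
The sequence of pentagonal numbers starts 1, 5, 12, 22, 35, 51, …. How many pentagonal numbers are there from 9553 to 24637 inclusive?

The n-th pentagonal number is n(3n−1)/2.
Smallest index with value ≥ 9553: n = 80 (giving 9560).
Largest index with value ≤ 24637: n = 128 (giving 24512).
Indices 80 through 128: 49 terms.

49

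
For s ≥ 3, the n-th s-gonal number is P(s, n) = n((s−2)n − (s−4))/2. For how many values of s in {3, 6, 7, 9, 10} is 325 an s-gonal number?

3

s = 3: P(3, 25) = 325. ✓
s = 6: P(6, 13) = 325. ✓
s = 7: P(7, 11) = 286 and P(7, 12) = 342; 325 is not s-gonal.
s = 9: P(9, 10) = 325. ✓
s = 10: P(10, 9) = 297 and P(10, 10) = 370; 325 is not s-gonal.
Hits: s ∈ {3, 6, 9} → 3.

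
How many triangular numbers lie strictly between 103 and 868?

The n-th triangular number is n(n+1)/2.
Smallest index with value > 103: n = 14 (giving 105).
Largest index with value < 868: n = 41 (giving 861).
Indices 14 through 41: 28 terms.

28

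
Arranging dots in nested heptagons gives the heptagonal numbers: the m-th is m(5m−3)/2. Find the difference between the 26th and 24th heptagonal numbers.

247

26·(5·26 − 3)/2 = 1651 and 24·(5·24 − 3)/2 = 1404.
Difference: 1651 − 1404 = 247.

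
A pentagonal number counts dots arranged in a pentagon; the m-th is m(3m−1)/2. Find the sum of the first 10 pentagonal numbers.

550

Σ i(3i−1)/2 = (3Σi² − Σi) / 2 over i = 1..10.
Σi = 55 and Σi² = 385.
(3·385 − 1·55) / 2 = 1100/2 = 550.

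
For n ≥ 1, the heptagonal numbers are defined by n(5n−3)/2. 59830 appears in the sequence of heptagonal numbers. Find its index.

Set n(5n−3)/2 = 59830, giving 5n² − 3n − 119660 = 0.
The discriminant is 9 + 40·59830 = 2393209, and √2393209 = 1547.
So n = (3 + 1547) / 10 = 1550/10 = 155.

155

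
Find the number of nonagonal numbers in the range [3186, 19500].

The n-th nonagonal number is n(7n−5)/2.
Smallest index with value ≥ 3186: n = 31 (giving 3286).
Largest index with value ≤ 19500: n = 75 (giving 19500).
Indices 31 through 75: 45 terms.

45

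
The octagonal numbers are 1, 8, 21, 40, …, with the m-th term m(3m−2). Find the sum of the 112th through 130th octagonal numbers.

831649

Σ i(3i−2) = 3Σi² − 2Σi over i = 112..130.
Σi = 8515 − 6216 = 2299 and Σi² = 740805 − 462056 = 278749.
3·278749 − 2·2299 = 831649.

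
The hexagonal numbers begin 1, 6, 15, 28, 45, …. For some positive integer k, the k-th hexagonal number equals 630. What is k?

Set n(2n−1) = 630, giving 2n² − n − 630 = 0.
So n = (1 + 71) / 4 = 72/4 = 18.

18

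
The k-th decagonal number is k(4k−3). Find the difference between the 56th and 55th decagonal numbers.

Consecutive decagonal numbers differ by 8n − 7: here 8·56 − 7 = 441.

441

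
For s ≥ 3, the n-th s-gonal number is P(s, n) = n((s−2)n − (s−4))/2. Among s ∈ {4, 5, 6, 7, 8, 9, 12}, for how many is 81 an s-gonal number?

s = 4: P(4, 9) = 81. ✓
s = 5: P(5, 7) = 70 and P(5, 8) = 92; 81 is not s-gonal.
s = 6: P(6, 6) = 66 and P(6, 7) = 91; 81 is not s-gonal.
s = 7: P(7, 6) = 81. ✓
s = 8: P(8, 5) = 65 and P(8, 6) = 96; 81 is not s-gonal.
s = 9: P(9, 5) = 75 and P(9, 6) = 111; 81 is not s-gonal.
s = 12: P(12, 4) = 64 and P(12, 5) = 105; 81 is not s-gonal.
Hits: s ∈ {4, 7} → 2.

2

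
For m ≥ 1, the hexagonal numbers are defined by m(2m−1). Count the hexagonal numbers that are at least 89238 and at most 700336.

The n-th hexagonal number is n(2n−1).
Smallest index with value ≥ 89238: n = 212 (giving 89676).
Largest index with value ≤ 700336: n = 592 (giving 700336).
Indices 212 through 592: 381 terms.

381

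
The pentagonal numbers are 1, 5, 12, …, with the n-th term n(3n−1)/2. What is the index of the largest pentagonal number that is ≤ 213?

Solve n(3n−1)/2 ≤ 213 for integer n.
n = 12 gives 210 ≤ 213, while n = 13 gives 247 > 213; so the answer is index 12.

12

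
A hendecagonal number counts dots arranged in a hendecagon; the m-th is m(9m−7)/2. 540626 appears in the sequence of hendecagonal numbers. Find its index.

Set n(9n−7)/2 = 540626, giving 9n² − 7n − 1081252 = 0.
So n = (7 + 6239) / 18 = 6246/18 = 347.

347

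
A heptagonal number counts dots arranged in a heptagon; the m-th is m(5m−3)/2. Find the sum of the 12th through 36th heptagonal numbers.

Σ i(5i−3)/2 = (5Σi² − 3Σi) / 2 over i = 12..36.
Σi = 666 − 66 = 600 and Σi² = 16206 − 506 = 15700.
(5·15700 − 3·600) / 2 = 76700/2 = 38350.

38350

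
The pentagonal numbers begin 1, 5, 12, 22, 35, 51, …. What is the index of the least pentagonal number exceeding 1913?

Solve n(3n−1)/2 > 1913 for integer n.
The largest n with value ≤ 1913 is 35 (since 1820 ≤ 1913 < 1926), so the first above is n = 36, value 1926.

36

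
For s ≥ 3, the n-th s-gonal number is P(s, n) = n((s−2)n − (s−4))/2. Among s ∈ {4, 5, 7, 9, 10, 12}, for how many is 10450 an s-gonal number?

1

s = 4: P(4, 102) = 10404 and P(4, 103) = 10609; 10450 is not s-gonal.
s = 5: P(5, 83) = 10292 and P(5, 84) = 10542; 10450 is not s-gonal.
s = 7: P(7, 64) = 10144 and P(7, 65) = 10465; 10450 is not s-gonal.
s = 9: P(9, 55) = 10450. ✓
s = 10: P(10, 51) = 10251 and P(10, 52) = 10660; 10450 is not s-gonal.
s = 12: P(12, 46) = 10396 and P(12, 47) = 10857; 10450 is not s-gonal.
Hits: s ∈ {9} → 1.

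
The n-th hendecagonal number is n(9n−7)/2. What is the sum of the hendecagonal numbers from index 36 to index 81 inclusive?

735471

Σ i(9i−7)/2 = (9Σi² − 7Σi) / 2 over i = 36..81.
Σi = 3321 − 630 = 2691 and Σi² = 180441 − 14910 = 165531.
(9·165531 − 7·2691) / 2 = 1470942/2 = 735471.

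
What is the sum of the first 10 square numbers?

385

Σ_{i=1}^{10} i² = 10·11·21/6 = 385.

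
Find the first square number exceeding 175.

Solve n² > 175 for integer n.
The largest n with value ≤ 175 is 13 (since 169 ≤ 175 < 196), so the first above is n = 14, value 196.

196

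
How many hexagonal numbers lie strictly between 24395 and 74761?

The n-th hexagonal number is n(2n−1).
Smallest index with value > 24395: n = 111 (giving 24531).
Largest index with value < 74761: n = 193 (giving 74305).
Indices 111 through 193: 83 terms.

83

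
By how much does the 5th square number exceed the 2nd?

21

5² = 25 and 2² = 4.
Difference: 25 − 4 = 21.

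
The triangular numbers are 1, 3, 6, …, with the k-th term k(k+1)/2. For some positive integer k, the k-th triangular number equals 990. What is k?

44

Set n(n+1)/2 = 990, giving n² + n − 1980 = 0.
The discriminant is 1 + 8·990 = 7921, and √7921 = 89.
So n = (-1 + 89) / 2 = 88/2 = 44.
Check: 44·45/2 = 990. ✓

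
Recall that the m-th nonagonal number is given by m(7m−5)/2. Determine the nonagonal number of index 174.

105531

174·(7·174 − 5)/2 = 174·1213/2 = 105531.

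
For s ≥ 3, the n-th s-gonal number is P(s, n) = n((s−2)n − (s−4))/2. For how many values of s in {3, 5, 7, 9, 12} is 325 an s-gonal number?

2

s = 3: P(3, 25) = 325. ✓
s = 5: P(5, 14) = 287 and P(5, 15) = 330; 325 is not s-gonal.
s = 7: P(7, 11) = 286 and P(7, 12) = 342; 325 is not s-gonal.
s = 9: P(9, 10) = 325. ✓
s = 12: P(12, 8) = 288 and P(12, 9) = 369; 325 is not s-gonal.
Hits: s ∈ {3, 9} → 2.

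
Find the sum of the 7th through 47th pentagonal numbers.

52890

Σ i(3i−1)/2 = (3Σi² − Σi) / 2 over i = 7..47.
Σi = 1128 − 21 = 1107 and Σi² = 35720 − 91 = 35629.
(3·35629 − 1·1107) / 2 = 105780/2 = 52890.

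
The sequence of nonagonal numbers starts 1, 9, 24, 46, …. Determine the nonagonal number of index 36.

36·(7·36 − 5)/2 = 36·247/2 = 4446.

4446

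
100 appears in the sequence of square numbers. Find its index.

We need n² = 100, so n = √100 = 10.

10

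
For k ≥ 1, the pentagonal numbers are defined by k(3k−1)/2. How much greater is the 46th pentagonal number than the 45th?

Consecutive pentagonal numbers differ by 3n − 2: here 3·46 − 2 = 136.

136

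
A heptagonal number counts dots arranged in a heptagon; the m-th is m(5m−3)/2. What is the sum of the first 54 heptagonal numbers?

Σ i(5i−3)/2 = (5Σi² − 3Σi) / 2 over i = 1..54.
Σi = 1485 and Σi² = 53955.
(5·53955 − 3·1485) / 2 = 265320/2 = 132660.

132660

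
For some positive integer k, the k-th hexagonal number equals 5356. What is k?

52

Set n(2n−1) = 5356, giving 2n² − n − 5356 = 0.
So n = (1 + 207) / 4 = 208/4 = 52.
Check: 52·(2·52 − 1) = 5356. ✓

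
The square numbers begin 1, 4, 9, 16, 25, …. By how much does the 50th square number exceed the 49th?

99

n² − (n−1)² = 2n − 1, so 50² − 49² = 2·50 − 1 = 99.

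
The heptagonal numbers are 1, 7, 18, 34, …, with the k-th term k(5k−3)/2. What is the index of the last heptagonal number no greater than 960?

19

Solve n(5n−3)/2 ≤ 960 for integer n.
n = 19 gives 874 ≤ 960, while n = 20 gives 970 > 960; so the answer is index 19.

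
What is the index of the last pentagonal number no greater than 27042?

Solve n(3n−1)/2 ≤ 27042 for integer n.
n = 134 gives 26867 ≤ 27042, while n = 135 gives 27270 > 27042; so the answer is index 134.

134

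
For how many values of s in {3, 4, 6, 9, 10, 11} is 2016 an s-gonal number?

2

s = 3: P(3, 63) = 2016. ✓
s = 4: P(4, 44) = 1936 and P(4, 45) = 2025; 2016 is not s-gonal.
s = 6: P(6, 32) = 2016. ✓
s = 9: P(9, 24) = 1956 and P(9, 25) = 2125; 2016 is not s-gonal.
s = 10: P(10, 22) = 1870 and P(10, 23) = 2047; 2016 is not s-gonal.
s = 11: P(11, 21) = 1911 and P(11, 22) = 2101; 2016 is not s-gonal.
Hits: s ∈ {3, 6} → 2.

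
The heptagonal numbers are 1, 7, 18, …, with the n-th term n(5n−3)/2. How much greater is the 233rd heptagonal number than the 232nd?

Consecutive heptagonal numbers differ by 5n − 4: here 5·233 − 4 = 1161.

1161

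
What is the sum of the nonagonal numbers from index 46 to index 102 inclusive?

1135915

Σ i(7i−5)/2 = (7Σi² − 5Σi) / 2 over i = 46..102.
Σi = 5253 − 1035 = 4218 and Σi² = 358955 − 31395 = 327560.
(7·327560 − 5·4218) / 2 = 2271830/2 = 1135915.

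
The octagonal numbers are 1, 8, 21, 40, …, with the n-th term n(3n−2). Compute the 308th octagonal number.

283976

The 308th octagonal number is n(3n−2) with n = 308.
308·(3·308 − 2) = 308·922 = 283976.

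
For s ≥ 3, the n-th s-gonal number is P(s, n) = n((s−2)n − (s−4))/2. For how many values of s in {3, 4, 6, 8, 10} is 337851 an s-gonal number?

s = 3: P(3, 821) = 337431 and P(3, 822) = 338253; 337851 is not s-gonal.
s = 4: P(4, 581) = 337561 and P(4, 582) = 338724; 337851 is not s-gonal.
s = 6: P(6, 411) = 337431 and P(6, 412) = 339076; 337851 is not s-gonal.
s = 8: P(8, 335) = 336005 and P(8, 336) = 338016; 337851 is not s-gonal.
s = 10: P(10, 291) = 337851. ✓
Hits: s ∈ {10} → 1.

1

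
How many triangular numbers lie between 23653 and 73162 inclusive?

166

The n-th triangular number is n(n+1)/2.
Smallest index with value ≥ 23653: n = 217 (giving 23653).
Largest index with value ≤ 73162: n = 382 (giving 73153).
Indices 217 through 382: 166 terms.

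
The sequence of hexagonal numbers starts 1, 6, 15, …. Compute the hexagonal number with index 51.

The 51st hexagonal number is n(2n−1) with n = 51.
51·(2·51 − 1) = 51·101 = 5151.

5151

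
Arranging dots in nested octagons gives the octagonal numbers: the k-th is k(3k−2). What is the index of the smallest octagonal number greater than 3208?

Solve n(3n−2) > 3208 for integer n.
The largest n with value ≤ 3208 is 33 (since 3201 ≤ 3208 < 3400), so the first above is n = 34, value 3400.

34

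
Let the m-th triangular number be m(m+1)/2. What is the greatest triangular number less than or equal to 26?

Solve n(n+1)/2 ≤ 26 for integer n.
n = 6 gives 21 ≤ 26, while n = 7 gives 28 > 26; so the answer is 21.

21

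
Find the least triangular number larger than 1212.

1225

Solve n(n+1)/2 > 1212 for integer n.
The largest n with value ≤ 1212 is 48 (since 1176 ≤ 1212 < 1225), so the first above is n = 49, value 1225.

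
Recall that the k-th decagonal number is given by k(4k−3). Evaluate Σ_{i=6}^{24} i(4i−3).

Σ i(4i−3) = 4Σi² − 3Σi over i = 6..24.
Σi = 300 − 15 = 285 and Σi² = 4900 − 55 = 4845.
4·4845 − 3·285 = 18525.

18525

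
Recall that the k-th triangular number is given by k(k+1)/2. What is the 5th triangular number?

The 5th triangular number is n(n+1)/2 with n = 5.
5·6/2 = 30/2 = 15.

15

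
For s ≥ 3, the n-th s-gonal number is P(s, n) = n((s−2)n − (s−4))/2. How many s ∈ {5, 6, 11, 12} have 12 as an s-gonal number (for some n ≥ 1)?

s = 5: P(5, 3) = 12. ✓
s = 6: P(6, 2) = 6 and P(6, 3) = 15; 12 is not s-gonal.
s = 11: P(11, 2) = 11 and P(11, 3) = 30; 12 is not s-gonal.
s = 12: P(12, 2) = 12. ✓
Hits: s ∈ {5, 12} → 2.

2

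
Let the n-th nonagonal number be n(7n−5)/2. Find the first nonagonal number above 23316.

Solve n(7n−5)/2 > 23316 for integer n.
The largest n with value ≤ 23316 is 81 (since 22761 ≤ 23316 < 23329), so the first above is n = 82, value 23329.

23329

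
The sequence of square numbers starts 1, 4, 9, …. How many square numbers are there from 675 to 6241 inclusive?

The n-th square number is n².
Smallest index with value ≥ 675: n = 26 (giving 676).
Largest index with value ≤ 6241: n = 79 (giving 6241).
Indices 26 through 79: 54 terms.

54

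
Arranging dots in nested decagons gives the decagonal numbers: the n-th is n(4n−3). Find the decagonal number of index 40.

6280

The 40th decagonal number is n(4n−3) with n = 40.
40·(4·40 − 3) = 40·157 = 6280.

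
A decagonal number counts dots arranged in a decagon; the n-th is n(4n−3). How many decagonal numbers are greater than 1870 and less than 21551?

The n-th decagonal number is n(4n−3).
Smallest index with value > 1870: n = 23 (giving 2047).
Largest index with value < 21551: n = 73 (giving 21097).
Indices 23 through 73: 51 terms.

51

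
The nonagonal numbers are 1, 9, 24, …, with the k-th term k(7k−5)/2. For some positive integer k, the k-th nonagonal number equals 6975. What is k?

45

Set n(7n−5)/2 = 6975, giving 7n² − 5n − 13950 = 0.
So n = (5 + 625) / 14 = 630/14 = 45.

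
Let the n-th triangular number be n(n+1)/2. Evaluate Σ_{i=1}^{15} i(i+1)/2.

Σ i(i+1)/2 = (Σi² + Σi) / 2 over i = 1..15.
Σi = 120 and Σi² = 1240.
(1·1240 + 1·120) / 2 = 1360/2 = 680.

680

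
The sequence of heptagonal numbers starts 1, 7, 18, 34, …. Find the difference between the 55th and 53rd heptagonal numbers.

537

55·(5·55 − 3)/2 = 7480 and 53·(5·53 − 3)/2 = 6943.
Difference: 7480 − 6943 = 537.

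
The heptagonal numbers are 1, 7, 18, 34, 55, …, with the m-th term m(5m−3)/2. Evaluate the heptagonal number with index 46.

5221

46·(5·46 − 3)/2 = 46·227/2 = 5221.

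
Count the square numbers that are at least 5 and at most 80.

The n-th square number is n².
Smallest index with value ≥ 5: n = 3 (giving 9).
Largest index with value ≤ 80: n = 8 (giving 64).
Indices 3 through 8: 6 terms.

6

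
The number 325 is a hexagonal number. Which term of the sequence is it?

Set n(2n−1) = 325, giving 2n² − n − 325 = 0.
The discriminant is 1 + 8·325 = 2601, and √2601 = 51.
So n = (1 + 51) / 4 = 52/4 = 13.
Check: 13·(2·13 − 1) = 325. ✓

13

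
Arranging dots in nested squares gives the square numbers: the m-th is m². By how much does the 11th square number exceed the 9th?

11² = 121 and 9² = 81.
Difference: 121 − 81 = 40.

40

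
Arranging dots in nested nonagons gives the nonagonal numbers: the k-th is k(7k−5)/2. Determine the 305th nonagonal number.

The 305th nonagonal number is n(7n−5)/2 with n = 305.
305·(7·305 − 5)/2 = 305·2130/2 = 305·1065 = 324825.

324825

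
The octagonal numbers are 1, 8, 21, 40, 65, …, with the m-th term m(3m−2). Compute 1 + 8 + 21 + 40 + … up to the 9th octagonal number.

Σ i(3i−2) = 3Σi² − 2Σi over i = 1..9.
Σi = 45 and Σi² = 285.
3·285 − 2·45 = 765.

765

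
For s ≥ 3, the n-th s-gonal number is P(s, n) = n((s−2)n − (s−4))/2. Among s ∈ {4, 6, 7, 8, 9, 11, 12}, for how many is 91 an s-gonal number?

s = 4: P(4, 9) = 81 and P(4, 10) = 100; 91 is not s-gonal.
s = 6: P(6, 7) = 91. ✓
s = 7: P(7, 6) = 81 and P(7, 7) = 112; 91 is not s-gonal.
s = 8: P(8, 5) = 65 and P(8, 6) = 96; 91 is not s-gonal.
s = 9: P(9, 5) = 75 and P(9, 6) = 111; 91 is not s-gonal.
s = 11: P(11, 4) = 58 and P(11, 5) = 95; 91 is not s-gonal.
s = 12: P(12, 4) = 64 and P(12, 5) = 105; 91 is not s-gonal.
Hits: s ∈ {6} → 1.

1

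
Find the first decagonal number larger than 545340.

546490

Solve n(4n−3) > 545340 for integer n.
The largest n with value ≤ 545340 is 369 (since 543537 ≤ 545340 < 546490), so the first above is n = 370, value 546490.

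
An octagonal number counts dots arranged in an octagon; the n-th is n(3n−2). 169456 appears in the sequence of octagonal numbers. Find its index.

Set n(3n−2) = 169456, giving 3n² − 2n − 169456 = 0.
So n = (2 + 1426) / 6 = 1428/6 = 238.
Check: 238·(3·238 − 2) = 169456. ✓

238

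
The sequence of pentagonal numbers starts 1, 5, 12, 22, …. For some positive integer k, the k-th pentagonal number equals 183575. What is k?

350

Set n(3n−1)/2 = 183575, giving 3n² − n − 367150 = 0.
The discriminant is 1 + 24·183575 = 4405801, and √4405801 = 2099.
So n = (1 + 2099) / 6 = 2100/6 = 350.
Check: 350·(3·350 − 1)/2 = 183575. ✓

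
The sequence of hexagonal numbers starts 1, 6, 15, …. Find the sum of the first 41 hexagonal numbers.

46781

Σ i(2i−1) = 2Σi² − Σi over i = 1..41.
Σi = 861 and Σi² = 23821.
2·23821 − 1·861 = 46781.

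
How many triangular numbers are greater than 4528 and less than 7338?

26

The n-th triangular number is n(n+1)/2.
Smallest index with value > 4528: n = 95 (giving 4560).
Largest index with value < 7338: n = 120 (giving 7260).
Indices 95 through 120: 26 terms.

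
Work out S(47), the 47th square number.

The 47th square number is n² with n = 47.
47² = 2209.

2209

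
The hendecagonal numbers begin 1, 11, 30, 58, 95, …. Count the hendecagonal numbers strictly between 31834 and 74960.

The n-th hendecagonal number is n(9n−7)/2.
Smallest index with value > 31834: n = 85 (giving 32215).
Largest index with value < 74960: n = 129 (giving 74433).
Indices 85 through 129: 45 terms.

45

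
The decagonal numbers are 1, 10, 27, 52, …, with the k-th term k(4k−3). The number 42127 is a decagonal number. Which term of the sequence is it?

Set n(4n−3) = 42127, giving 4n² − 3n − 42127 = 0.
The discriminant is 9 + 16·42127 = 674041, and √674041 = 821.
So n = (3 + 821) / 8 = 824/8 = 103.

103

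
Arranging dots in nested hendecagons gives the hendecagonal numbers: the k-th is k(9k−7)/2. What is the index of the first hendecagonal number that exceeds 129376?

170

Solve n(9n−7)/2 > 129376 for integer n.
The largest n with value ≤ 129376 is 169 (since 127933 ≤ 129376 < 129455), so the first above is n = 170, value 129455.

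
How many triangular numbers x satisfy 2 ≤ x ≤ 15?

The n-th triangular number is n(n+1)/2.
Smallest index with value ≥ 2: n = 2 (giving 3).
Largest index with value ≤ 15: n = 5 (giving 15).
Indices 2 through 5: 4 terms.

4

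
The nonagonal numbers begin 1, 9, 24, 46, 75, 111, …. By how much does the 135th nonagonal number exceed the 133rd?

135·(7·135 − 5)/2 = 63450 and 133·(7·133 − 5)/2 = 61579.
Difference: 63450 − 61579 = 1871.

1871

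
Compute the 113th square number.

12769

The 113th square number is n² with n = 113.
113² = 12769.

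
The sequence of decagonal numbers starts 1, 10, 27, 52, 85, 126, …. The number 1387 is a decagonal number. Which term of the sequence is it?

19

Set n(4n−3) = 1387, giving 4n² − 3n − 1387 = 0.
The discriminant is 9 + 16·1387 = 22201, and √22201 = 149.
So n = (3 + 149) / 8 = 152/8 = 19.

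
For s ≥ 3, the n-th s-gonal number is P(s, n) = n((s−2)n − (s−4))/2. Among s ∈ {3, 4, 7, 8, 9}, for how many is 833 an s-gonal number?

s = 3: P(3, 40) = 820 and P(3, 41) = 861; 833 is not s-gonal.
s = 4: P(4, 28) = 784 and P(4, 29) = 841; 833 is not s-gonal.
s = 7: P(7, 18) = 783 and P(7, 19) = 874; 833 is not s-gonal.
s = 8: P(8, 17) = 833. ✓
s = 9: P(9, 15) = 750 and P(9, 16) = 856; 833 is not s-gonal.
Hits: s ∈ {8} → 1.

1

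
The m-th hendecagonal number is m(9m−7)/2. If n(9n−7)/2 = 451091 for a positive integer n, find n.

317

Set n(9n−7)/2 = 451091, giving 9n² − 7n − 902182 = 0.
The discriminant is 49 + 72·451091 = 32478601, and √32478601 = 5699.
So n = (7 + 5699) / 18 = 5706/18 = 317.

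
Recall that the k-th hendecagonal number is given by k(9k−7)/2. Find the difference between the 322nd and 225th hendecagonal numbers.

322·(9·322 − 7)/2 = 465451 and 225·(9·225 − 7)/2 = 227025.
Difference: 465451 − 227025 = 238426.

238426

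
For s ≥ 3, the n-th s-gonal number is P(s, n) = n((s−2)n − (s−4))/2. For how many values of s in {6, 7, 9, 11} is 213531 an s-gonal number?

s = 6: P(6, 327) = 213531. ✓
s = 7: P(7, 292) = 212722 and P(7, 293) = 214183; 213531 is not s-gonal.
s = 9: P(9, 247) = 212914 and P(9, 248) = 214644; 213531 is not s-gonal.
s = 11: P(11, 218) = 213095 and P(11, 219) = 215058; 213531 is not s-gonal.
Hits: s ∈ {6} → 1.

1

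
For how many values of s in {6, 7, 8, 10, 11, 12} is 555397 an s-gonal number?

s = 6: P(6, 527) = 554931 and P(6, 528) = 557040; 555397 is not s-gonal.
s = 7: P(7, 471) = 553896 and P(7, 472) = 556252; 555397 is not s-gonal.
s = 8: P(8, 430) = 553840 and P(8, 431) = 556421; 555397 is not s-gonal.
s = 10: P(10, 373) = 555397. ✓
s = 11: P(11, 351) = 553176 and P(11, 352) = 556336; 555397 is not s-gonal.
s = 12: P(12, 333) = 553113 and P(12, 334) = 556444; 555397 is not s-gonal.
Hits: s ∈ {10} → 1.

1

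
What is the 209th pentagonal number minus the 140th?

36087

209·(3·209 − 1)/2 = 65417 and 140·(3·140 − 1)/2 = 29330.
Difference: 65417 − 29330 = 36087.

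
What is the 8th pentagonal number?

92

The 8th pentagonal number is n(3n−1)/2 with n = 8.
8·(3·8 − 1)/2 = 8·23/2 = 92.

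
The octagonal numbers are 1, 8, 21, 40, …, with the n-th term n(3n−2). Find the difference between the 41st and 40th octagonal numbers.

241

Consecutive octagonal numbers differ by 6n − 5: here 6·41 − 5 = 241.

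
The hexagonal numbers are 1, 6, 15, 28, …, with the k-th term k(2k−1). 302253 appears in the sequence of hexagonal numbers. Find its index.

Set n(2n−1) = 302253, giving 2n² − n − 302253 = 0.
The discriminant is 1 + 8·302253 = 2418025, and √2418025 = 1555.
So n = (1 + 1555) / 4 = 1556/4 = 389.
Check: 389·(2·389 − 1) = 302253. ✓

389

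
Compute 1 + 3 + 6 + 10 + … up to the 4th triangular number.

20

Σ i(i+1)/2 = (Σi² + Σi) / 2 over i = 1..4.
Σi = 10 and Σi² = 30.
(1·30 + 1·10) / 2 = 40/2 = 20.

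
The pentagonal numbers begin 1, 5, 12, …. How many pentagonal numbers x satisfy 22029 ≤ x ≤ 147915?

The n-th pentagonal number is n(3n−1)/2.
Smallest index with value ≥ 22029: n = 122 (giving 22265).
Largest index with value ≤ 147915: n = 314 (giving 147737).
Indices 122 through 314: 193 terms.

193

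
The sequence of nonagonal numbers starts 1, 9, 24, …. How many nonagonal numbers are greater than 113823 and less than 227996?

The n-th nonagonal number is n(7n−5)/2.
Smallest index with value > 113823: n = 181 (giving 114211).
Largest index with value < 227996: n = 255 (giving 226950).
Indices 181 through 255: 75 terms.

75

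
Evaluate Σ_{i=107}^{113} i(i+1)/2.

Σ i(i+1)/2 = (Σi² + Σi) / 2 over i = 107..113.
Σi = 6441 − 5671 = 770 and Σi² = 487369 − 402641 = 84728.
(1·84728 + 1·770) / 2 = 85498/2 = 42749.

42749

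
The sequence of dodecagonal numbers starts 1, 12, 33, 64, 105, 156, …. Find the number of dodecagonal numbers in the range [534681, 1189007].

161

The n-th dodecagonal number is n(5n−4).
Smallest index with value ≥ 534681: n = 328 (giving 536608).
Largest index with value ≤ 1189007: n = 488 (giving 1188768).
Indices 328 through 488: 161 terms.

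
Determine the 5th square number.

25

The 5th square number is n² with n = 5.
5² = 25.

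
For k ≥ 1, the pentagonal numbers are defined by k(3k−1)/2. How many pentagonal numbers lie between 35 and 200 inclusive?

7

The n-th pentagonal number is n(3n−1)/2.
Smallest index with value ≥ 35: n = 5 (giving 35).
Largest index with value ≤ 200: n = 11 (giving 176).
Indices 5 through 11: 7 terms.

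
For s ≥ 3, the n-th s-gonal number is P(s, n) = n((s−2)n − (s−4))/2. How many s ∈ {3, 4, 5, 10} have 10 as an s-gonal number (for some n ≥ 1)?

s = 3: P(3, 4) = 10. ✓
s = 4: P(4, 3) = 9 and P(4, 4) = 16; 10 is not s-gonal.
s = 5: P(5, 2) = 5 and P(5, 3) = 12; 10 is not s-gonal.
s = 10: P(10, 2) = 10. ✓
Hits: s ∈ {3, 10} → 2.

2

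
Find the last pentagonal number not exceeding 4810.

Solve n(3n−1)/2 ≤ 4810 for integer n.
n = 56 gives 4676 ≤ 4810, while n = 57 gives 4845 > 4810; so the answer is 4676.

4676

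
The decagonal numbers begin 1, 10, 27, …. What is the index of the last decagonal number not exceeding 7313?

43

Solve n(4n−3) ≤ 7313 for integer n.
n = 43 gives 7267 ≤ 7313, while n = 44 gives 7612 > 7313; so the answer is index 43.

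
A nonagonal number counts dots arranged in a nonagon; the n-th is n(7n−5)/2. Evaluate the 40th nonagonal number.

The 40th nonagonal number is n(7n−5)/2 with n = 40.
40·(7·40 − 5)/2 = 40·275/2 = 5500.

5500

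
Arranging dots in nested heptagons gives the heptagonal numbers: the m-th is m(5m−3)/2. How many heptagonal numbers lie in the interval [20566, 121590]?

130

The n-th heptagonal number is n(5n−3)/2.
Smallest index with value ≥ 20566: n = 91 (giving 20566).
Largest index with value ≤ 121590: n = 220 (giving 120670).
Indices 91 through 220: 130 terms.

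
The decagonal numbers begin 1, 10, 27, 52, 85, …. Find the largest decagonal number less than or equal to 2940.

Solve n(4n−3) ≤ 2940 for integer n.
n = 27 gives 2835 ≤ 2940, while n = 28 gives 3052 > 2940; so the answer is 2835.

2835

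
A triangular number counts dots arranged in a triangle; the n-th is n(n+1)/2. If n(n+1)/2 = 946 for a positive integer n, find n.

43

Set n(n+1)/2 = 946, giving n² + n − 1892 = 0.
The discriminant is 1 + 8·946 = 7569, and √7569 = 87.
So n = (-1 + 87) / 2 = 86/2 = 43.
Check: 43·44/2 = 946. ✓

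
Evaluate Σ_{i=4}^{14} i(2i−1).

1903

Σ i(2i−1) = 2Σi² − Σi over i = 4..14.
Σi = 105 − 6 = 99 and Σi² = 1015 − 14 = 1001.
2·1001 − 1·99 = 1903.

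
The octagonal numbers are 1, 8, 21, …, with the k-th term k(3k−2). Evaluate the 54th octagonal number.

8640

54·(3·54 − 2) = 54·160 = 8640.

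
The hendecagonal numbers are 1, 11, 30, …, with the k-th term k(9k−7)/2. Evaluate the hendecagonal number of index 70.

21805

The 70th hendecagonal number is n(9n−7)/2 with n = 70.
70·(9·70 − 7)/2 = 70·623/2 = 21805.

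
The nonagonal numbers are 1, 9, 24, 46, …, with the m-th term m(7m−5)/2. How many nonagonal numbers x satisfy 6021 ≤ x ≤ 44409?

The n-th nonagonal number is n(7n−5)/2.
Smallest index with value ≥ 6021: n = 42 (giving 6069).
Largest index with value ≤ 44409: n = 113 (giving 44409).
Indices 42 through 113: 72 terms.

72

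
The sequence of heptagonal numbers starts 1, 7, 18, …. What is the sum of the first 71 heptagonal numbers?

300756

Σ i(5i−3)/2 = (5Σi² − 3Σi) / 2 over i = 1..71.
Σi = 2556 and Σi² = 121836.
(5·121836 − 3·2556) / 2 = 601512/2 = 300756.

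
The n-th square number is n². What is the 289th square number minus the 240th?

289² = 83521 and 240² = 57600.
Difference: 83521 − 57600 = 25921.

25921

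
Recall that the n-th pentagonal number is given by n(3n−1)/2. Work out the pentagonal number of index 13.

The 13th pentagonal number is n(3n−1)/2 with n = 13.
13·(3·13 − 1)/2 = 13·38/2 = 13·19 = 247.

247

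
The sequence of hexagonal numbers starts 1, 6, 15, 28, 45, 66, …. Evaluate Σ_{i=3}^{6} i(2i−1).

Σ i(2i−1) = 2Σi² − Σi over i = 3..6.
Σi = 21 − 3 = 18 and Σi² = 91 − 5 = 86.
2·86 − 1·18 = 154.

154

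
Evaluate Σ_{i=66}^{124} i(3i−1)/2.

Σ i(3i−1)/2 = (3Σi² − Σi) / 2 over i = 66..124.
Σi = 7750 − 2145 = 5605 and Σi² = 643250 − 93665 = 549585.
(3·549585 − 1·5605) / 2 = 1643150/2 = 821575.

821575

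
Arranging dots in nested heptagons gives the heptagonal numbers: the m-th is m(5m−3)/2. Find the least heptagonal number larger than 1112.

Solve n(5n−3)/2 > 1112 for integer n.
The largest n with value ≤ 1112 is 21 (since 1071 ≤ 1112 < 1177), so the first above is n = 22, value 1177.

1177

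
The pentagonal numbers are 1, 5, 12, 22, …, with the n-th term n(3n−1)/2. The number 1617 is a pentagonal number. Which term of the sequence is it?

33

Set n(3n−1)/2 = 1617, giving 3n² − n − 3234 = 0.
The discriminant is 1 + 24·1617 = 38809, and √38809 = 197.
So n = (1 + 197) / 6 = 198/6 = 33.
Check: 33·(3·33 − 1)/2 = 1617. ✓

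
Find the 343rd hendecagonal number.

528220

The 343rd hendecagonal number is n(9n−7)/2 with n = 343.
343·(9·343 − 7)/2 = 343·3080/2 = 343·1540 = 528220.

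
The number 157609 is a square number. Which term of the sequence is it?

397

We need n² = 157609, so n = √157609 = 397.
Check: 397² = 157609. ✓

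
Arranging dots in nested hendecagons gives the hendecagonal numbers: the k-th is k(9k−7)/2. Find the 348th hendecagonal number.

348·(9·348 − 7)/2 = 348·3125/2 = 543750.

543750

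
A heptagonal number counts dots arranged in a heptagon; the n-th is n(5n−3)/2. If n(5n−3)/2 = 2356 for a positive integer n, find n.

Set n(5n−3)/2 = 2356, giving 5n² − 3n − 4712 = 0.
So n = (3 + 307) / 10 = 310/10 = 31.
Check: 31·(5·31 − 3)/2 = 2356. ✓

31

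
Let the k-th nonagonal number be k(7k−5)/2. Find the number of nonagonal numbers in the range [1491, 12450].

40

The n-th nonagonal number is n(7n−5)/2.
Smallest index with value ≥ 1491: n = 21 (giving 1491).
Largest index with value ≤ 12450: n = 60 (giving 12450).
Indices 21 through 60: 40 terms.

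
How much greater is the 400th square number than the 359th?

31119

400² = 160000 and 359² = 128881.
Difference: 160000 − 128881 = 31119.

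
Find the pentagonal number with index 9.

117

The 9th pentagonal number is n(3n−1)/2 with n = 9.
9·(3·9 − 1)/2 = 9·26/2 = 9·13 = 117.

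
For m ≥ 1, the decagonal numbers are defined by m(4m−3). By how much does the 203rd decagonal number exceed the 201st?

203·(4·203 − 3) = 164227 and 201·(4·201 − 3) = 161001.
Difference: 164227 − 161001 = 3226.

3226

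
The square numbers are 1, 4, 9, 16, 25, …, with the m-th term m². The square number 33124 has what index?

182

We need n² = 33124, so n = √33124 = 182.
Check: 182² = 33124. ✓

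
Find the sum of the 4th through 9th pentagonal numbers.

387

Σ i(3i−1)/2 = (3Σi² − Σi) / 2 over i = 4..9.
Σi = 45 − 6 = 39 and Σi² = 285 − 14 = 271.
(3·271 − 1·39) / 2 = 774/2 = 387.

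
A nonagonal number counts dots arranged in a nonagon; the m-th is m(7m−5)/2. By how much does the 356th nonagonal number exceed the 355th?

2486

Consecutive nonagonal numbers differ by 7n − 6: here 7·356 − 6 = 2486.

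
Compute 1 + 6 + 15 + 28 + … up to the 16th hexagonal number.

Σ i(2i−1) = 2Σi² − Σi over i = 1..16.
Σi = 136 and Σi² = 1496.
2·1496 − 1·136 = 2856.

2856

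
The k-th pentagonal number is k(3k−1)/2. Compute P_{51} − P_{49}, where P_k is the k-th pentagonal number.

51·(3·51 − 1)/2 = 3876 and 49·(3·49 − 1)/2 = 3577.
Difference: 3876 − 3577 = 299.

299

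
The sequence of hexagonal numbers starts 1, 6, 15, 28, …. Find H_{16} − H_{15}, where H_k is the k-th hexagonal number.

Consecutive hexagonal numbers differ by 4n − 3: here 4·16 − 3 = 61.

61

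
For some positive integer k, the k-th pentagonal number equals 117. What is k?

9

Set n(3n−1)/2 = 117, giving 3n² − n − 234 = 0.
So n = (1 + 53) / 6 = 54/6 = 9.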